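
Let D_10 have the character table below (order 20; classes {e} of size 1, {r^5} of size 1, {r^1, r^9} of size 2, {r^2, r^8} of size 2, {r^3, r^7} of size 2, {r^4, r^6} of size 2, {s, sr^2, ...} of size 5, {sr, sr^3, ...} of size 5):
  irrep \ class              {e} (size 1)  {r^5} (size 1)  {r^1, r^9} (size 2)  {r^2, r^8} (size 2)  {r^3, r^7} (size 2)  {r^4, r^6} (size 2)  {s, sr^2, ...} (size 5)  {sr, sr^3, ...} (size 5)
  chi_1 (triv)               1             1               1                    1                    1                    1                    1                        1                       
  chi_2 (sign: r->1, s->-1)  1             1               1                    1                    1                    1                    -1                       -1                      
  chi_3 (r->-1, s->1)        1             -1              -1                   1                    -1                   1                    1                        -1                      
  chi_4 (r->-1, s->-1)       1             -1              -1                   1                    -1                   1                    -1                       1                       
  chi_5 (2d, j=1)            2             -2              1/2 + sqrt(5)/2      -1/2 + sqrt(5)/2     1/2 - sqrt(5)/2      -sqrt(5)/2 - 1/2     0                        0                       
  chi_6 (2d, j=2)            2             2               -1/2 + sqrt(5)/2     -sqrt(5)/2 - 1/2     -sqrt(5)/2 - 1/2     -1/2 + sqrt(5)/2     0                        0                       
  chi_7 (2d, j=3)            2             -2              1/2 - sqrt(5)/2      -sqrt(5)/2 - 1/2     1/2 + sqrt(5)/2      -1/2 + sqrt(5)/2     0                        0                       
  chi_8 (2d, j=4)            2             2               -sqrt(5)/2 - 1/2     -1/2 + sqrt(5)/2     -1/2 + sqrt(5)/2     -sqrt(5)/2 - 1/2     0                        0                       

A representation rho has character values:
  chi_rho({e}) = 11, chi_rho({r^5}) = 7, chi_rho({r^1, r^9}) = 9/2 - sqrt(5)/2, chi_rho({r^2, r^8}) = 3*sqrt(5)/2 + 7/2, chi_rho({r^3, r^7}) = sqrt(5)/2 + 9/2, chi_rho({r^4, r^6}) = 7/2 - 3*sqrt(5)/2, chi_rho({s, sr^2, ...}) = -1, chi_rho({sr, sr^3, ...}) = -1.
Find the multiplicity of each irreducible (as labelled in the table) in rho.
Multiplicities: chi_1: 2, chi_2: 3, chi_3: 0, chi_4: 0, chi_5: 1, chi_6: 0, chi_7: 0, chi_8: 2.

Why: Use <chi_rho, chi> = (1/|G|) sum_C |C| * chi_rho(C) * conj(chi(C)) with |G| = 20 for each irreducible chi in the table:
  <chi_rho, chi_1> = (1/20)[1*(11)*conj(1) + 1*(7)*conj(1) + 2*(9/2 - sqrt(5)/2)*conj(1) + 2*(3*sqrt(5)/2 + 7/2)*conj(1) + 2*(sqrt(5)/2 + 9/2)*conj(1) + 2*(7/2 - 3*sqrt(5)/2)*conj(1) + 5*(-1)*conj(1) + 5*(-1)*conj(1)]
      = (1/20)[(11) + (7) + (9 - sqrt(5)) + (3*sqrt(5) + 7) + (sqrt(5) + 9) + (7 - 3*sqrt(5)) + (-5) + (-5)] = 40/20 = 2
  <chi_rho, chi_2> = (1/20)[1*(11)*conj(1) + 1*(7)*conj(1) + 2*(9/2 - sqrt(5)/2)*conj(1) + 2*(3*sqrt(5)/2 + 7/2)*conj(1) + 2*(sqrt(5)/2 + 9/2)*conj(1) + 2*(7/2 - 3*sqrt(5)/2)*conj(1) + 5*(-1)*conj(-1) + 5*(-1)*conj(-1)]
      = (1/20)[(11) + (7) + (9 - sqrt(5)) + (3*sqrt(5) + 7) + (sqrt(5) + 9) + (7 - 3*sqrt(5)) + (5) + (5)] = 60/20 = 3
  <chi_rho, chi_3> = (1/20)[1*(11)*conj(1) + 1*(7)*conj(-1) + 2*(9/2 - sqrt(5)/2)*conj(-1) + 2*(3*sqrt(5)/2 + 7/2)*conj(1) + 2*(sqrt(5)/2 + 9/2)*conj(-1) + 2*(7/2 - 3*sqrt(5)/2)*conj(1) + 5*(-1)*conj(1) + 5*(-1)*conj(-1)]
      = (1/20)[(11) + (-7) + (-9 + sqrt(5)) + (3*sqrt(5) + 7) + (-9 - sqrt(5)) + (7 - 3*sqrt(5)) + (-5) + (5)] = 0/20 = 0
  <chi_rho, chi_4> = (1/20)[1*(11)*conj(1) + 1*(7)*conj(-1) + 2*(9/2 - sqrt(5)/2)*conj(-1) + 2*(3*sqrt(5)/2 + 7/2)*conj(1) + 2*(sqrt(5)/2 + 9/2)*conj(-1) + 2*(7/2 - 3*sqrt(5)/2)*conj(1) + 5*(-1)*conj(-1) + 5*(-1)*conj(1)]
      = (1/20)[(11) + (-7) + (-9 + sqrt(5)) + (3*sqrt(5) + 7) + (-9 - sqrt(5)) + (7 - 3*sqrt(5)) + (5) + (-5)] = 0/20 = 0
  <chi_rho, chi_5> = (1/20)[1*(11)*conj(2) + 1*(7)*conj(-2) + 2*(9/2 - sqrt(5)/2)*conj(1/2 + sqrt(5)/2) + 2*(3*sqrt(5)/2 + 7/2)*conj(-1/2 + sqrt(5)/2) + 2*(sqrt(5)/2 + 9/2)*conj(1/2 - sqrt(5)/2) + 2*(7/2 - 3*sqrt(5)/2)*conj(-sqrt(5)/2 - 1/2) + 5*(-1)*conj(0) + 5*(-1)*conj(0)]
      = (1/20)[(22) + (-14) + (2 + 4*sqrt(5)) + (4 + 2*sqrt(5)) + (2 - 4*sqrt(5)) + (4 - 2*sqrt(5)) + (0) + (0)] = 20/20 = 1
  <chi_rho, chi_6> = (1/20)[1*(11)*conj(2) + 1*(7)*conj(2) + 2*(9/2 - sqrt(5)/2)*conj(-1/2 + sqrt(5)/2) + 2*(3*sqrt(5)/2 + 7/2)*conj(-sqrt(5)/2 - 1/2) + 2*(sqrt(5)/2 + 9/2)*conj(-sqrt(5)/2 - 1/2) + 2*(7/2 - 3*sqrt(5)/2)*conj(-1/2 + sqrt(5)/2) + 5*(-1)*conj(0) + 5*(-1)*conj(0)]
      = (1/20)[(22) + (14) + (-7 + 5*sqrt(5)) + (-5*sqrt(5) - 11) + (-5*sqrt(5) - 7) + (-11 + 5*sqrt(5)) + (0) + (0)] = 0/20 = 0
  <chi_rho, chi_7> = (1/20)[1*(11)*conj(2) + 1*(7)*conj(-2) + 2*(9/2 - sqrt(5)/2)*conj(1/2 - sqrt(5)/2) + 2*(3*sqrt(5)/2 + 7/2)*conj(-sqrt(5)/2 - 1/2) + 2*(sqrt(5)/2 + 9/2)*conj(1/2 + sqrt(5)/2) + 2*(7/2 - 3*sqrt(5)/2)*conj(-1/2 + sqrt(5)/2) + 5*(-1)*conj(0) + 5*(-1)*conj(0)]
      = (1/20)[(22) + (-14) + (7 - 5*sqrt(5)) + (-5*sqrt(5) - 11) + (7 + 5*sqrt(5)) + (-11 + 5*sqrt(5)) + (0) + (0)] = 0/20 = 0
  <chi_rho, chi_8> = (1/20)[1*(11)*conj(2) + 1*(7)*conj(2) + 2*(9/2 - sqrt(5)/2)*conj(-sqrt(5)/2 - 1/2) + 2*(3*sqrt(5)/2 + 7/2)*conj(-1/2 + sqrt(5)/2) + 2*(sqrt(5)/2 + 9/2)*conj(-1/2 + sqrt(5)/2) + 2*(7/2 - 3*sqrt(5)/2)*conj(-sqrt(5)/2 - 1/2) + 5*(-1)*conj(0) + 5*(-1)*conj(0)]
      = (1/20)[(22) + (14) + (-4*sqrt(5) - 2) + (4 + 2*sqrt(5)) + (-2 + 4*sqrt(5)) + (4 - 2*sqrt(5)) + (0) + (0)] = 40/20 = 2
Dimension check: dim(rho) = sum (mult * dim) = 2*1 + 3*1 + 0*1 + 0*1 + 1*2 + 0*2 + 0*2 + 2*2 = 11 = chi_rho(e) = 11.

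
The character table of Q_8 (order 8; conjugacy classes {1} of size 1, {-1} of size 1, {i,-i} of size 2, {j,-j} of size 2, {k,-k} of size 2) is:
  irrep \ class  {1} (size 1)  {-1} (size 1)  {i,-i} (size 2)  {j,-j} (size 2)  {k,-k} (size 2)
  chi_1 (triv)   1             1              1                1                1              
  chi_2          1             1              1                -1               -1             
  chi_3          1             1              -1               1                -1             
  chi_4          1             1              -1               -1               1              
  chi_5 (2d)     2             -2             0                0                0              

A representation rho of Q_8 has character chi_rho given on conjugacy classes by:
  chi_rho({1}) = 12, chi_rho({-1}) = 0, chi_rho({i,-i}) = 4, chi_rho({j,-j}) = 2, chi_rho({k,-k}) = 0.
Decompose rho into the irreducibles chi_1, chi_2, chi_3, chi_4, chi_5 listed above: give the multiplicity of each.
Multiplicities: chi_1: 3, chi_2: 2, chi_3: 1, chi_4: 0, chi_5: 3.

Details: Use <chi_rho, chi> = (1/|G|) sum_C |C| * chi_rho(C) * conj(chi(C)) with |G| = 8 for each irreducible chi in the table:
  <chi_rho, chi_1> = (1/8)[1*(12)*conj(1) + 1*(0)*conj(1) + 2*(4)*conj(1) + 2*(2)*conj(1) + 2*(0)*conj(1)]
      = (1/8)[(12) + (0) + (8) + (4) + (0)] = 24/8 = 3
  <chi_rho, chi_2> = (1/8)[1*(12)*conj(1) + 1*(0)*conj(1) + 2*(4)*conj(1) + 2*(2)*conj(-1) + 2*(0)*conj(-1)]
      = (1/8)[(12) + (0) + (8) + (-4) + (0)] = 16/8 = 2
  <chi_rho, chi_3> = (1/8)[1*(12)*conj(1) + 1*(0)*conj(1) + 2*(4)*conj(-1) + 2*(2)*conj(1) + 2*(0)*conj(-1)]
      = (1/8)[(12) + (0) + (-8) + (4) + (0)] = 8/8 = 1
  <chi_rho, chi_4> = (1/8)[1*(12)*conj(1) + 1*(0)*conj(1) + 2*(4)*conj(-1) + 2*(2)*conj(-1) + 2*(0)*conj(1)]
      = (1/8)[(12) + (0) + (-8) + (-4) + (0)] = 0/8 = 0
  <chi_rho, chi_5> = (1/8)[1*(12)*conj(2) + 1*(0)*conj(-2) + 2*(4)*conj(0) + 2*(2)*conj(0) + 2*(0)*conj(0)]
      = (1/8)[(24) + (0) + (0) + (0) + (0)] = 24/8 = 3
Dimension check: dim(rho) = sum (mult * dim) = 3*1 + 2*1 + 1*1 + 0*1 + 3*2 = 12 = chi_rho(e) = 12.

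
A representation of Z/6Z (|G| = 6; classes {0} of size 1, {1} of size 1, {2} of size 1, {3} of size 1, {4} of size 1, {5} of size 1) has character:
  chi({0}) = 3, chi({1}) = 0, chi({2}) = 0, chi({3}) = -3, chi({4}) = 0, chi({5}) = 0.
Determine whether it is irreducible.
Not irreducible (reducible): <chi, chi> = 3 > 1.

Derivation: <chi, chi> = (1/|G|) sum_C |C| * |chi(C)|^2 = (1/6)[1*|3|^2 + 1*|0|^2 + 1*|0|^2 + 1*|-3|^2 + 1*|0|^2 + 1*|0|^2]
  = (1/6)[(9) + (0) + (0) + (9) + (0) + (0)] = 18/6 = 3.
(Exp terms are combined using exp(i*s)*conj(exp(i*t)) = exp(i*(s-t)), and sums of them are collapsed using the identity that for every m > 1 the m distinct m-th roots of unity sum to 0, e.g. 1 + exp(2*I*pi/3) + exp(-2*I*pi/3) = 0.)
A character is irreducible iff <chi, chi> = 1, so this representation is reducible.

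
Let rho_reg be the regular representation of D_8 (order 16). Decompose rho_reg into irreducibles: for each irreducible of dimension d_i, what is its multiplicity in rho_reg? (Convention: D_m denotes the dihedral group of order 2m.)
Each irreducible V_i of dimension d_i appears with multiplicity d_i, i.e. rho_reg = (direct sum over all irreducibles V_i) d_i V_i. The irreducible dimensions for D_8 are 1, 1, 1, 1, 2, 2, 2: 4 irreducibles of dimension 1, each with multiplicity 1; 3 irreducibles of dimension 2, each with multiplicity 2. Total dimension 4*1*1 + 3*2*2 = 16 = |G|.

Explanation: General theorem: in the regular representation of a finite group G, each irreducible appears with multiplicity equal to its dimension. Check: dim(rho_reg) = sum d_i^2 = 1 + 1 + 1 + 1 + 4 + 4 + 4 = 16 = |G|.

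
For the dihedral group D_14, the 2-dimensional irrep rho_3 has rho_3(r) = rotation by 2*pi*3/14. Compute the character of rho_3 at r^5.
chi_{rho_3}(r^5) = 2*cos(2*pi*3*5/14) = 2*cos(15*pi/7)

Working: rho_3(r^5) is rotation by angle 2*pi*3*5/14, whose trace is 2*cos(2*pi*3*5/14) = 2*cos(15*pi/7).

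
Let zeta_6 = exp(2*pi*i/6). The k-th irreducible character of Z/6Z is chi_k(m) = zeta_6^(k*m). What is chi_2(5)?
chi_2(5) = zeta_6^10 = exp(-2*I*pi/3)

chi_2(5) = zeta_6^(2*5) = zeta_6^10. Since zeta_6^6 = 1, this equals zeta_6^4 = exp(2*pi*i*4/6) = exp(-2*I*pi/3).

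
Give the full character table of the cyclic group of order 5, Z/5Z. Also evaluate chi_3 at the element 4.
Character table of Z/5Z (irreps indexed chi_0,...,chi_4 with chi_k(m) = zeta_5^(k*m), zeta_5 = exp(2*pi*i/5)):
  irrep \ class  {0} (size 1)  {1} (size 1)    {2} (size 1)    {3} (size 1)    {4} (size 1)  
  chi_0          1             1               1               1               1             
  chi_1          1             exp(2*I*pi/5)   exp(4*I*pi/5)   exp(-4*I*pi/5)  exp(-2*I*pi/5)
  chi_2          1             exp(4*I*pi/5)   exp(-2*I*pi/5)  exp(2*I*pi/5)   exp(-4*I*pi/5)
  chi_3          1             exp(-4*I*pi/5)  exp(2*I*pi/5)   exp(-2*I*pi/5)  exp(4*I*pi/5) 
  chi_4          1             exp(-2*I*pi/5)  exp(-4*I*pi/5)  exp(4*I*pi/5)   exp(2*I*pi/5) 

Spot check: chi_3(4) = zeta_5^(3*4) = zeta_5^12 = exp(4*I*pi/5).

Reasoning: Z/5Z is abelian, so all 5 irreducible complex representations are 1-dimensional. They are given by chi_k(m) = zeta_5^(k*m) for k = 0,...,4. Row orthogonality: sum_m chi_k(m) conj(chi_l(m)) = 5 * [k = l].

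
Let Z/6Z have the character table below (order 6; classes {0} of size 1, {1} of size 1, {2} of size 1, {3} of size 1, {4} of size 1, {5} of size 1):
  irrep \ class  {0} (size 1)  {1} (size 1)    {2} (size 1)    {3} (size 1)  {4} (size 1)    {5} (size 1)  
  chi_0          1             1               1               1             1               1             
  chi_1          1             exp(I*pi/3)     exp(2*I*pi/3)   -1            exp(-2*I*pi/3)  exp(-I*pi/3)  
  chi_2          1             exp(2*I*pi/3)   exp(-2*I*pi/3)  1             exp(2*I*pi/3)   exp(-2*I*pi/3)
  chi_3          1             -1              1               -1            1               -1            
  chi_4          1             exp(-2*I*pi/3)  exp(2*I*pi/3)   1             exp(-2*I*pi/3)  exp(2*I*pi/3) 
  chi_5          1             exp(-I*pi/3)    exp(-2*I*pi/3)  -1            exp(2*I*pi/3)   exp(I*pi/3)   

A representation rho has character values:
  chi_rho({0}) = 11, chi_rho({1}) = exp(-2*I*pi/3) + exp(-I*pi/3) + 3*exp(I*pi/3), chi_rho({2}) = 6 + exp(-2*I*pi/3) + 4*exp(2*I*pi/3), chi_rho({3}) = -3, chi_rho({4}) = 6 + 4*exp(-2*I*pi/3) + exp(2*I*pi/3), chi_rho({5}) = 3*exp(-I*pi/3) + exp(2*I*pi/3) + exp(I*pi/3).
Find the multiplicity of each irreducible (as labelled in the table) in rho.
Multiplicities: chi_0: 3, chi_1: 3, chi_2: 0, chi_3: 3, chi_4: 1, chi_5: 1.

Argument: Use <chi_rho, chi> = (1/|G|) sum_C |C| * chi_rho(C) * conj(chi(C)) with |G| = 6 for each irreducible chi in the table:
  <chi_rho, chi_0> = (1/6)[1*(11)*conj(1) + 1*(exp(-2*I*pi/3) + exp(-I*pi/3) + 3*exp(I*pi/3))*conj(1) + 1*(6 + exp(-2*I*pi/3) + 4*exp(2*I*pi/3))*conj(1) + 1*(-3)*conj(1) + 1*(6 + 4*exp(-2*I*pi/3) + exp(2*I*pi/3))*conj(1) + 1*(3*exp(-I*pi/3) + exp(2*I*pi/3) + exp(I*pi/3))*conj(1)]
      = (1/6)[(11) + (exp(-2*I*pi/3) + exp(-I*pi/3) + 3*exp(I*pi/3)) + (6 + exp(-2*I*pi/3) + 4*exp(2*I*pi/3)) + (-3) + (6 + 4*exp(-2*I*pi/3) + exp(2*I*pi/3)) + (3*exp(-I*pi/3) + exp(2*I*pi/3) + exp(I*pi/3))] = 18/6 = 3
  <chi_rho, chi_1> = (1/6)[1*(11)*conj(1) + 1*(exp(-2*I*pi/3) + exp(-I*pi/3) + 3*exp(I*pi/3))*conj(exp(I*pi/3)) + 1*(6 + exp(-2*I*pi/3) + 4*exp(2*I*pi/3))*conj(exp(2*I*pi/3)) + 1*(-3)*conj(-1) + 1*(6 + 4*exp(-2*I*pi/3) + exp(2*I*pi/3))*conj(exp(-2*I*pi/3)) + 1*(3*exp(-I*pi/3) + exp(2*I*pi/3) + exp(I*pi/3))*conj(exp(-I*pi/3))]
      = (1/6)[(11) + (2 + exp(-2*I*pi/3)) + (4 + 6*exp(-2*I*pi/3) + exp(2*I*pi/3)) + (3) + (4 + exp(-2*I*pi/3) + 6*exp(2*I*pi/3)) + (2 + exp(2*I*pi/3))] = 18/6 = 3
  <chi_rho, chi_2> = (1/6)[1*(11)*conj(1) + 1*(exp(-2*I*pi/3) + exp(-I*pi/3) + 3*exp(I*pi/3))*conj(exp(2*I*pi/3)) + 1*(6 + exp(-2*I*pi/3) + 4*exp(2*I*pi/3))*conj(exp(-2*I*pi/3)) + 1*(-3)*conj(1) + 1*(6 + 4*exp(-2*I*pi/3) + exp(2*I*pi/3))*conj(exp(2*I*pi/3)) + 1*(3*exp(-I*pi/3) + exp(2*I*pi/3) + exp(I*pi/3))*conj(exp(-2*I*pi/3))]
      = (1/6)[(11) + (-1 + 3*exp(-I*pi/3) + exp(2*I*pi/3)) + (1 + 4*exp(-2*I*pi/3) + 6*exp(2*I*pi/3)) + (-3) + (1 + 6*exp(-2*I*pi/3) + 4*exp(2*I*pi/3)) + (-1 + exp(-2*I*pi/3) + 3*exp(I*pi/3))] = 0/6 = 0
  <chi_rho, chi_3> = (1/6)[1*(11)*conj(1) + 1*(exp(-2*I*pi/3) + exp(-I*pi/3) + 3*exp(I*pi/3))*conj(-1) + 1*(6 + exp(-2*I*pi/3) + 4*exp(2*I*pi/3))*conj(1) + 1*(-3)*conj(-1) + 1*(6 + 4*exp(-2*I*pi/3) + exp(2*I*pi/3))*conj(1) + 1*(3*exp(-I*pi/3) + exp(2*I*pi/3) + exp(I*pi/3))*conj(-1)]
      = (1/6)[(11) + (-3*exp(I*pi/3) - exp(-I*pi/3) - exp(-2*I*pi/3)) + (6 + exp(-2*I*pi/3) + 4*exp(2*I*pi/3)) + (3) + (6 + 4*exp(-2*I*pi/3) + exp(2*I*pi/3)) + (-exp(I*pi/3) - exp(2*I*pi/3) - 3*exp(-I*pi/3))] = 18/6 = 3
  <chi_rho, chi_4> = (1/6)[1*(11)*conj(1) + 1*(exp(-2*I*pi/3) + exp(-I*pi/3) + 3*exp(I*pi/3))*conj(exp(-2*I*pi/3)) + 1*(6 + exp(-2*I*pi/3) + 4*exp(2*I*pi/3))*conj(exp(2*I*pi/3)) + 1*(-3)*conj(1) + 1*(6 + 4*exp(-2*I*pi/3) + exp(2*I*pi/3))*conj(exp(-2*I*pi/3)) + 1*(3*exp(-I*pi/3) + exp(2*I*pi/3) + exp(I*pi/3))*conj(exp(2*I*pi/3))]
      = (1/6)[(11) + (-2 + exp(I*pi/3)) + (4 + 6*exp(-2*I*pi/3) + exp(2*I*pi/3)) + (-3) + (4 + exp(-2*I*pi/3) + 6*exp(2*I*pi/3)) + (-2 + exp(-I*pi/3))] = 6/6 = 1
  <chi_rho, chi_5> = (1/6)[1*(11)*conj(1) + 1*(exp(-2*I*pi/3) + exp(-I*pi/3) + 3*exp(I*pi/3))*conj(exp(-I*pi/3)) + 1*(6 + exp(-2*I*pi/3) + 4*exp(2*I*pi/3))*conj(exp(-2*I*pi/3)) + 1*(-3)*conj(-1) + 1*(6 + 4*exp(-2*I*pi/3) + exp(2*I*pi/3))*conj(exp(2*I*pi/3)) + 1*(3*exp(-I*pi/3) + exp(2*I*pi/3) + exp(I*pi/3))*conj(exp(I*pi/3))]
      = (1/6)[(11) + (1 + exp(-I*pi/3) + 3*exp(2*I*pi/3)) + (1 + 4*exp(-2*I*pi/3) + 6*exp(2*I*pi/3)) + (3) + (1 + 6*exp(-2*I*pi/3) + 4*exp(2*I*pi/3)) + (1 + 3*exp(-2*I*pi/3) + exp(I*pi/3))] = 6/6 = 1
(Exp terms are combined using exp(i*s)*conj(exp(i*t)) = exp(i*(s-t)), and sums of them are collapsed using the identity that for every m > 1 the m distinct m-th roots of unity sum to 0, e.g. 1 + exp(2*I*pi/3) + exp(-2*I*pi/3) = 0.)
Dimension check: dim(rho) = sum (mult * dim) = 3*1 + 3*1 + 0*1 + 3*1 + 1*1 + 1*1 = 11 = chi_rho(e) = 11.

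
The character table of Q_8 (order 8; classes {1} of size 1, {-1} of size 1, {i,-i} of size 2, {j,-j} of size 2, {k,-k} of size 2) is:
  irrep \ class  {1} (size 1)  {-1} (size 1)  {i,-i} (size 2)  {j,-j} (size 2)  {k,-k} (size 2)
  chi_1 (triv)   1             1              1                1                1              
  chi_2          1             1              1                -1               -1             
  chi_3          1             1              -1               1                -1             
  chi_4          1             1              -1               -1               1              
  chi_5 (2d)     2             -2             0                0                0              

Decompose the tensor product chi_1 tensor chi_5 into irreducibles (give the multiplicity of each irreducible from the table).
chi_1 tensor chi_5 = chi_5 (all other irreducibles have multiplicity 0).

Why: The character of a tensor product is the pointwise product (chi_1 * chi_5)(C) = chi_1(C) * chi_5(C):
  {1}: (1)*(2), {-1}: (1)*(-2), {i,-i}: (1)*(0), {j,-j}: (1)*(0), {k,-k}: (1)*(0)
so (chi_1 * chi_5) takes values
  {1} -> 2, {-1} -> -2, {i,-i} -> 0, {j,-j} -> 0, {k,-k} -> 0.
Now take the inner product of this character with each irreducible chi from the table, <chi_1*chi_5, chi> = (1/8) sum_C |C| (chi_1*chi_5)(C) conj(chi(C)):
  <chi_1*chi_5, chi_1> = (1/8)[1*(2)*conj(1) + 1*(-2)*conj(1) + 2*(0)*conj(1) + 2*(0)*conj(1) + 2*(0)*conj(1)]
      = (1/8)[(2) + (-2) + (0) + (0) + (0)] = 0/8 = 0
  <chi_1*chi_5, chi_2> = (1/8)[1*(2)*conj(1) + 1*(-2)*conj(1) + 2*(0)*conj(1) + 2*(0)*conj(-1) + 2*(0)*conj(-1)]
      = (1/8)[(2) + (-2) + (0) + (0) + (0)] = 0/8 = 0
  <chi_1*chi_5, chi_3> = (1/8)[1*(2)*conj(1) + 1*(-2)*conj(1) + 2*(0)*conj(-1) + 2*(0)*conj(1) + 2*(0)*conj(-1)]
      = (1/8)[(2) + (-2) + (0) + (0) + (0)] = 0/8 = 0
  <chi_1*chi_5, chi_4> = (1/8)[1*(2)*conj(1) + 1*(-2)*conj(1) + 2*(0)*conj(-1) + 2*(0)*conj(-1) + 2*(0)*conj(1)]
      = (1/8)[(2) + (-2) + (0) + (0) + (0)] = 0/8 = 0
  <chi_1*chi_5, chi_5> = (1/8)[1*(2)*conj(2) + 1*(-2)*conj(-2) + 2*(0)*conj(0) + 2*(0)*conj(0) + 2*(0)*conj(0)]
      = (1/8)[(4) + (4) + (0) + (0) + (0)] = 8/8 = 1
Hence the multiplicities are chi_5: 1. Dimension check: dim(chi_1)*dim(chi_5) = 1*2 = 2 and sum (mult * dim) = 1*2 = 2.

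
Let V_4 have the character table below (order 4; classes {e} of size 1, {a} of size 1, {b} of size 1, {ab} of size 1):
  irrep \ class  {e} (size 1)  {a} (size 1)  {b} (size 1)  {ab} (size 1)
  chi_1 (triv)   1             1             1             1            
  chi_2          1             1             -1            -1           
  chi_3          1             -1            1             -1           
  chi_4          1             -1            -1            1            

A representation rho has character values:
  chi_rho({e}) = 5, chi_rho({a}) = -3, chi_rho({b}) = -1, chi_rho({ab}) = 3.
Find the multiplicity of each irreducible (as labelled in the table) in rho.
Multiplicities: chi_1: 1, chi_2: 0, chi_3: 1, chi_4: 3.

Why: Use <chi_rho, chi> = (1/|G|) sum_C |C| * chi_rho(C) * conj(chi(C)) with |G| = 4 for each irreducible chi in the table:
  <chi_rho, chi_1> = (1/4)[1*(5)*conj(1) + 1*(-3)*conj(1) + 1*(-1)*conj(1) + 1*(3)*conj(1)]
      = (1/4)[(5) + (-3) + (-1) + (3)] = 4/4 = 1
  <chi_rho, chi_2> = (1/4)[1*(5)*conj(1) + 1*(-3)*conj(1) + 1*(-1)*conj(-1) + 1*(3)*conj(-1)]
      = (1/4)[(5) + (-3) + (1) + (-3)] = 0/4 = 0
  <chi_rho, chi_3> = (1/4)[1*(5)*conj(1) + 1*(-3)*conj(-1) + 1*(-1)*conj(1) + 1*(3)*conj(-1)]
      = (1/4)[(5) + (3) + (-1) + (-3)] = 4/4 = 1
  <chi_rho, chi_4> = (1/4)[1*(5)*conj(1) + 1*(-3)*conj(-1) + 1*(-1)*conj(-1) + 1*(3)*conj(1)]
      = (1/4)[(5) + (3) + (1) + (3)] = 12/4 = 3
Dimension check: dim(rho) = sum (mult * dim) = 1*1 + 0*1 + 1*1 + 3*1 = 5 = chi_rho(e) = 5.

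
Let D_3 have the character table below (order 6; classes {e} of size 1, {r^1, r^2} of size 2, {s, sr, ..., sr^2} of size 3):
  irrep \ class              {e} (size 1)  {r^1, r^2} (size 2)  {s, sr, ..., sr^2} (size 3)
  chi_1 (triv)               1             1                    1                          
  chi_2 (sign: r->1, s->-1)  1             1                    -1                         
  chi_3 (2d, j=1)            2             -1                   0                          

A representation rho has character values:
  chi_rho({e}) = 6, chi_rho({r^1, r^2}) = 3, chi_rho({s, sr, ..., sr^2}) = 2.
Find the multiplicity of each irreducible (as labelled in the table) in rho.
Multiplicities: chi_1: 3, chi_2: 1, chi_3: 1.

Details: Use <chi_rho, chi> = (1/|G|) sum_C |C| * chi_rho(C) * conj(chi(C)) with |G| = 6 for each irreducible chi in the table:
  <chi_rho, chi_1> = (1/6)[1*(6)*conj(1) + 2*(3)*conj(1) + 3*(2)*conj(1)]
      = (1/6)[(6) + (6) + (6)] = 18/6 = 3
  <chi_rho, chi_2> = (1/6)[1*(6)*conj(1) + 2*(3)*conj(1) + 3*(2)*conj(-1)]
      = (1/6)[(6) + (6) + (-6)] = 6/6 = 1
  <chi_rho, chi_3> = (1/6)[1*(6)*conj(2) + 2*(3)*conj(-1) + 3*(2)*conj(0)]
      = (1/6)[(12) + (-6) + (0)] = 6/6 = 1
Dimension check: dim(rho) = sum (mult * dim) = 3*1 + 1*1 + 1*2 = 6 = chi_rho(e) = 6.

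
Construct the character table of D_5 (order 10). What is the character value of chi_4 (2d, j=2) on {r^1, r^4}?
Conjugacy classes: {e} of size 1, {r^1, r^4} of size 2, {r^2, r^3} of size 2, {s, sr, ..., sr^4} of size 5.
Character table:
  irrep \ class              {e} (size 1)  {r^1, r^4} (size 2)  {r^2, r^3} (size 2)  {s, sr, ..., sr^4} (size 5)
  chi_1 (triv)               1             1                    1                    1                          
  chi_2 (sign: r->1, s->-1)  1             1                    1                    -1                         
  chi_3 (2d, j=1)            2             -1/2 + sqrt(5)/2     -sqrt(5)/2 - 1/2     0                          
  chi_4 (2d, j=2)            2             -sqrt(5)/2 - 1/2     -1/2 + sqrt(5)/2     0                          

Spot check: chi_4 (2d, j=2) on {r^1, r^4} = -sqrt(5)/2 - 1/2.

Justification: D_5 has order 2*5 = 10 with 4 conjugacy classes, hence 4 irreducibles. Sum of squared dims 1 + 1 + 4 + 4 = 10 = |G|. Linear characters come from the abelianisation; the 2-dimensional irreps have character r^k -> 2*cos(2*pi*j*k/5), reflections -> 0.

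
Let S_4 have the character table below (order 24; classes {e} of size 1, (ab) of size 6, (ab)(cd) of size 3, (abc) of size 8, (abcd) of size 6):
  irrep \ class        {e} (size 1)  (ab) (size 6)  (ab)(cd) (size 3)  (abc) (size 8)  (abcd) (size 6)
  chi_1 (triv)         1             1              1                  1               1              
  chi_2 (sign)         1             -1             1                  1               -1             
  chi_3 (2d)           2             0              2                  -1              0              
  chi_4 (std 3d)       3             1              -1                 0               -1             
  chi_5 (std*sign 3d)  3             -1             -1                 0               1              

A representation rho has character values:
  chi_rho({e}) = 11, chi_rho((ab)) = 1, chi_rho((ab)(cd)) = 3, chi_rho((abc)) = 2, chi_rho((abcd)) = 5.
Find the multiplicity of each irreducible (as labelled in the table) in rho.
Multiplicities: chi_1: 3, chi_2: 0, chi_3: 1, chi_4: 0, chi_5: 2.

Explanation: Use <chi_rho, chi> = (1/|G|) sum_C |C| * chi_rho(C) * conj(chi(C)) with |G| = 24 for each irreducible chi in the table:
  <chi_rho, chi_1> = (1/24)[1*(11)*conj(1) + 6*(1)*conj(1) + 3*(3)*conj(1) + 8*(2)*conj(1) + 6*(5)*conj(1)]
      = (1/24)[(11) + (6) + (9) + (16) + (30)] = 72/24 = 3
  <chi_rho, chi_2> = (1/24)[1*(11)*conj(1) + 6*(1)*conj(-1) + 3*(3)*conj(1) + 8*(2)*conj(1) + 6*(5)*conj(-1)]
      = (1/24)[(11) + (-6) + (9) + (16) + (-30)] = 0/24 = 0
  <chi_rho, chi_3> = (1/24)[1*(11)*conj(2) + 6*(1)*conj(0) + 3*(3)*conj(2) + 8*(2)*conj(-1) + 6*(5)*conj(0)]
      = (1/24)[(22) + (0) + (18) + (-16) + (0)] = 24/24 = 1
  <chi_rho, chi_4> = (1/24)[1*(11)*conj(3) + 6*(1)*conj(1) + 3*(3)*conj(-1) + 8*(2)*conj(0) + 6*(5)*conj(-1)]
      = (1/24)[(33) + (6) + (-9) + (0) + (-30)] = 0/24 = 0
  <chi_rho, chi_5> = (1/24)[1*(11)*conj(3) + 6*(1)*conj(-1) + 3*(3)*conj(-1) + 8*(2)*conj(0) + 6*(5)*conj(1)]
      = (1/24)[(33) + (-6) + (-9) + (0) + (30)] = 48/24 = 2
Dimension check: dim(rho) = sum (mult * dim) = 3*1 + 0*1 + 1*2 + 0*3 + 2*3 = 11 = chi_rho(e) = 11.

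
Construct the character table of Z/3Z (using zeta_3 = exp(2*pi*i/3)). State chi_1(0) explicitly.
Character table of Z/3Z (irreps indexed chi_0,...,chi_2 with chi_k(m) = zeta_3^(k*m), zeta_3 = exp(2*pi*i/3)):
  irrep \ class  {0} (size 1)  {1} (size 1)    {2} (size 1)  
  chi_0          1             1               1             
  chi_1          1             exp(2*I*pi/3)   exp(-2*I*pi/3)
  chi_2          1             exp(-2*I*pi/3)  exp(2*I*pi/3) 

Spot check: chi_1(0) = zeta_3^(1*0) = zeta_3^0 = 1.

Z/3Z is abelian, so all 3 irreducible complex representations are 1-dimensional. They are given by chi_k(m) = zeta_3^(k*m) for k = 0,...,2. Row orthogonality: sum_m chi_k(m) conj(chi_l(m)) = 3 * [k = l].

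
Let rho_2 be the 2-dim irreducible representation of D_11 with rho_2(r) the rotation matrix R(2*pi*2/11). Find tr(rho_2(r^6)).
chi_{rho_2}(r^6) = 2*cos(2*pi*2*6/11) = 2*cos(24*pi/11)

Proof sketch: rho_2(r^6) is rotation by angle 2*pi*2*6/11, whose trace is 2*cos(2*pi*2*6/11) = 2*cos(24*pi/11).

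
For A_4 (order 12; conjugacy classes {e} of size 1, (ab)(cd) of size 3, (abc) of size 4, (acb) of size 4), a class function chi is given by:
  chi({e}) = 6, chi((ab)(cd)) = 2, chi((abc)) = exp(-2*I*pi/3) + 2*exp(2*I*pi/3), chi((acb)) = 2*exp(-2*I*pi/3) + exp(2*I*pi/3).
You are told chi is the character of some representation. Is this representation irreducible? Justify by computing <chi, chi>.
Not irreducible (reducible): <chi, chi> = 6 > 1.

Derivation: <chi, chi> = (1/|G|) sum_C |C| * |chi(C)|^2 = (1/12)[1*|6|^2 + 3*|2|^2 + 4*|exp(-2*I*pi/3) + 2*exp(2*I*pi/3)|^2 + 4*|2*exp(-2*I*pi/3) + exp(2*I*pi/3)|^2]
  = (1/12)[(36) + (12) + (12) + (12)] = 72/12 = 6.
(Exp terms are combined using exp(i*s)*conj(exp(i*t)) = exp(i*(s-t)), and sums of them are collapsed using the identity that for every m > 1 the m distinct m-th roots of unity sum to 0, e.g. 1 + exp(2*I*pi/3) + exp(-2*I*pi/3) = 0.)
A character is irreducible iff <chi, chi> = 1, so this representation is reducible.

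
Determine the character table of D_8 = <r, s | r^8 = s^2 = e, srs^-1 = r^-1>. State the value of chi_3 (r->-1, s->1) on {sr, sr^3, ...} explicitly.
Conjugacy classes: {e} of size 1, {r^4} of size 1, {r^1, r^7} of size 2, {r^2, r^6} of size 2, {r^3, r^5} of size 2, {s, sr^2, ...} of size 4, {sr, sr^3, ...} of size 4.
Character table:
  irrep \ class              {e} (size 1)  {r^4} (size 1)  {r^1, r^7} (size 2)  {r^2, r^6} (size 2)  {r^3, r^5} (size 2)  {s, sr^2, ...} (size 4)  {sr, sr^3, ...} (size 4)
  chi_1 (triv)               1             1               1                    1                    1                    1                        1                       
  chi_2 (sign: r->1, s->-1)  1             1               1                    1                    1                    -1                       -1                      
  chi_3 (r->-1, s->1)        1             1               -1                   1                    -1                   1                        -1                      
  chi_4 (r->-1, s->-1)       1             1               -1                   1                    -1                   -1                       1                       
  chi_5 (2d, j=1)            2             -2              sqrt(2)              0                    -sqrt(2)             0                        0                       
  chi_6 (2d, j=2)            2             2               0                    -2                   0                    0                        0                       
  chi_7 (2d, j=3)            2             -2              -sqrt(2)             0                    sqrt(2)              0                        0                       

Spot check: chi_3 (r->-1, s->1) on {sr, sr^3, ...} = -1.

Details: D_8 has order 2*8 = 16 with 7 conjugacy classes, hence 7 irreducibles. Sum of squared dims 1 + 1 + 1 + 1 + 4 + 4 + 4 = 16 = |G|. Linear characters come from the abelianisation; the 2-dimensional irreps have character r^k -> 2*cos(2*pi*j*k/8), reflections -> 0.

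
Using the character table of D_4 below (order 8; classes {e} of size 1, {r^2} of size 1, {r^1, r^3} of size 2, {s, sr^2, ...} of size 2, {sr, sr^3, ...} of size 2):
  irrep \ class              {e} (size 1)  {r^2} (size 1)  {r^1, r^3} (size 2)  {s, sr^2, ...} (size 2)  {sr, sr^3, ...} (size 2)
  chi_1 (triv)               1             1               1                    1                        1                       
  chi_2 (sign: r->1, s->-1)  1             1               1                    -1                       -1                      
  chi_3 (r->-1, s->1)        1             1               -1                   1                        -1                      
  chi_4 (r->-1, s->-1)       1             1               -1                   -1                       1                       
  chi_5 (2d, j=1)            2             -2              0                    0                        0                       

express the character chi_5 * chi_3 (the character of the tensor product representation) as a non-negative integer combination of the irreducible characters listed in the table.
chi_5 tensor chi_3 = chi_5 (all other irreducibles have multiplicity 0).

Proof sketch: The character of a tensor product is the pointwise product (chi_5 * chi_3)(C) = chi_5(C) * chi_3(C):
  {e}: (2)*(1), {r^2}: (-2)*(1), {r^1, r^3}: (0)*(-1), {s, sr^2, ...}: (0)*(1), {sr, sr^3, ...}: (0)*(-1)
so (chi_5 * chi_3) takes values
  {e} -> 2, {r^2} -> -2, {r^1, r^3} -> 0, {s, sr^2, ...} -> 0, {sr, sr^3, ...} -> 0.
Now take the inner product of this character with each irreducible chi from the table, <chi_5*chi_3, chi> = (1/8) sum_C |C| (chi_5*chi_3)(C) conj(chi(C)):
  <chi_5*chi_3, chi_1> = (1/8)[1*(2)*conj(1) + 1*(-2)*conj(1) + 2*(0)*conj(1) + 2*(0)*conj(1) + 2*(0)*conj(1)]
      = (1/8)[(2) + (-2) + (0) + (0) + (0)] = 0/8 = 0
  <chi_5*chi_3, chi_2> = (1/8)[1*(2)*conj(1) + 1*(-2)*conj(1) + 2*(0)*conj(1) + 2*(0)*conj(-1) + 2*(0)*conj(-1)]
      = (1/8)[(2) + (-2) + (0) + (0) + (0)] = 0/8 = 0
  <chi_5*chi_3, chi_3> = (1/8)[1*(2)*conj(1) + 1*(-2)*conj(1) + 2*(0)*conj(-1) + 2*(0)*conj(1) + 2*(0)*conj(-1)]
      = (1/8)[(2) + (-2) + (0) + (0) + (0)] = 0/8 = 0
  <chi_5*chi_3, chi_4> = (1/8)[1*(2)*conj(1) + 1*(-2)*conj(1) + 2*(0)*conj(-1) + 2*(0)*conj(-1) + 2*(0)*conj(1)]
      = (1/8)[(2) + (-2) + (0) + (0) + (0)] = 0/8 = 0
  <chi_5*chi_3, chi_5> = (1/8)[1*(2)*conj(2) + 1*(-2)*conj(-2) + 2*(0)*conj(0) + 2*(0)*conj(0) + 2*(0)*conj(0)]
      = (1/8)[(4) + (4) + (0) + (0) + (0)] = 8/8 = 1
Hence the multiplicities are chi_5: 1. Dimension check: dim(chi_5)*dim(chi_3) = 2*1 = 2 and sum (mult * dim) = 1*2 = 2.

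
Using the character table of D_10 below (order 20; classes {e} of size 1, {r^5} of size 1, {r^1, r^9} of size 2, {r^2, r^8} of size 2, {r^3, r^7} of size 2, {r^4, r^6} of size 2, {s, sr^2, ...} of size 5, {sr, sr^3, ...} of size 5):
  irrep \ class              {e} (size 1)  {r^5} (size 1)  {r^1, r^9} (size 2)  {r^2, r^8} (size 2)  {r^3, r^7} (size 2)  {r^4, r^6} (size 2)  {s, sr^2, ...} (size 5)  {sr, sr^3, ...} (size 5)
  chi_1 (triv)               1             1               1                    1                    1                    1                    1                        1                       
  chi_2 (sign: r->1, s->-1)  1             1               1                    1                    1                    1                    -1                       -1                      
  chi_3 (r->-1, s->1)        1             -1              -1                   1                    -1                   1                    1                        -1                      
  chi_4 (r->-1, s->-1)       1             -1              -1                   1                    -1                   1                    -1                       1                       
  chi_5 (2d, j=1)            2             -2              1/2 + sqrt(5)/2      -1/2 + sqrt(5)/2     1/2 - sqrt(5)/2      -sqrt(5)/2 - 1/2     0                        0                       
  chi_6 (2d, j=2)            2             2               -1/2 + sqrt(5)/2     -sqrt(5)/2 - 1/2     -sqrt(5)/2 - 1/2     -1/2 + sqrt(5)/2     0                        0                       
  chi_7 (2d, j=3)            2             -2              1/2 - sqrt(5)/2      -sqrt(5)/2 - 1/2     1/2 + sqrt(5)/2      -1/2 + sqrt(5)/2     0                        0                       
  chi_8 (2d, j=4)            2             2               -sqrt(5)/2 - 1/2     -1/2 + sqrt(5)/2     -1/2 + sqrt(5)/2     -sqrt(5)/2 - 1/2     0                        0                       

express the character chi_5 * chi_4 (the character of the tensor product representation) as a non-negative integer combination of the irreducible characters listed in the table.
chi_5 tensor chi_4 = chi_8 (all other irreducibles have multiplicity 0).

Working: The character of a tensor product is the pointwise product (chi_5 * chi_4)(C) = chi_5(C) * chi_4(C):
  {e}: (2)*(1), {r^5}: (-2)*(-1), {r^1, r^9}: (1/2 + sqrt(5)/2)*(-1), {r^2, r^8}: (-1/2 + sqrt(5)/2)*(1), {r^3, r^7}: (1/2 - sqrt(5)/2)*(-1), {r^4, r^6}: (-sqrt(5)/2 - 1/2)*(1), {s, sr^2, ...}: (0)*(-1), {sr, sr^3, ...}: (0)*(1)
so (chi_5 * chi_4) takes values
  {e} -> 2, {r^5} -> 2, {r^1, r^9} -> -sqrt(5)/2 - 1/2, {r^2, r^8} -> -1/2 + sqrt(5)/2, {r^3, r^7} -> -1/2 + sqrt(5)/2, {r^4, r^6} -> -sqrt(5)/2 - 1/2, {s, sr^2, ...} -> 0, {sr, sr^3, ...} -> 0.
Now take the inner product of this character with each irreducible chi from the table, <chi_5*chi_4, chi> = (1/20) sum_C |C| (chi_5*chi_4)(C) conj(chi(C)):
  <chi_5*chi_4, chi_1> = (1/20)[1*(2)*conj(1) + 1*(2)*conj(1) + 2*(-sqrt(5)/2 - 1/2)*conj(1) + 2*(-1/2 + sqrt(5)/2)*conj(1) + 2*(-1/2 + sqrt(5)/2)*conj(1) + 2*(-sqrt(5)/2 - 1/2)*conj(1) + 5*(0)*conj(1) + 5*(0)*conj(1)]
      = (1/20)[(2) + (2) + (-sqrt(5) - 1) + (-1 + sqrt(5)) + (-1 + sqrt(5)) + (-sqrt(5) - 1) + (0) + (0)] = 0/20 = 0
  <chi_5*chi_4, chi_2> = (1/20)[1*(2)*conj(1) + 1*(2)*conj(1) + 2*(-sqrt(5)/2 - 1/2)*conj(1) + 2*(-1/2 + sqrt(5)/2)*conj(1) + 2*(-1/2 + sqrt(5)/2)*conj(1) + 2*(-sqrt(5)/2 - 1/2)*conj(1) + 5*(0)*conj(-1) + 5*(0)*conj(-1)]
      = (1/20)[(2) + (2) + (-sqrt(5) - 1) + (-1 + sqrt(5)) + (-1 + sqrt(5)) + (-sqrt(5) - 1) + (0) + (0)] = 0/20 = 0
  <chi_5*chi_4, chi_3> = (1/20)[1*(2)*conj(1) + 1*(2)*conj(-1) + 2*(-sqrt(5)/2 - 1/2)*conj(-1) + 2*(-1/2 + sqrt(5)/2)*conj(1) + 2*(-1/2 + sqrt(5)/2)*conj(-1) + 2*(-sqrt(5)/2 - 1/2)*conj(1) + 5*(0)*conj(1) + 5*(0)*conj(-1)]
      = (1/20)[(2) + (-2) + (1 + sqrt(5)) + (-1 + sqrt(5)) + (1 - sqrt(5)) + (-sqrt(5) - 1) + (0) + (0)] = 0/20 = 0
  <chi_5*chi_4, chi_4> = (1/20)[1*(2)*conj(1) + 1*(2)*conj(-1) + 2*(-sqrt(5)/2 - 1/2)*conj(-1) + 2*(-1/2 + sqrt(5)/2)*conj(1) + 2*(-1/2 + sqrt(5)/2)*conj(-1) + 2*(-sqrt(5)/2 - 1/2)*conj(1) + 5*(0)*conj(-1) + 5*(0)*conj(1)]
      = (1/20)[(2) + (-2) + (1 + sqrt(5)) + (-1 + sqrt(5)) + (1 - sqrt(5)) + (-sqrt(5) - 1) + (0) + (0)] = 0/20 = 0
  <chi_5*chi_4, chi_5> = (1/20)[1*(2)*conj(2) + 1*(2)*conj(-2) + 2*(-sqrt(5)/2 - 1/2)*conj(1/2 + sqrt(5)/2) + 2*(-1/2 + sqrt(5)/2)*conj(-1/2 + sqrt(5)/2) + 2*(-1/2 + sqrt(5)/2)*conj(1/2 - sqrt(5)/2) + 2*(-sqrt(5)/2 - 1/2)*conj(-sqrt(5)/2 - 1/2) + 5*(0)*conj(0) + 5*(0)*conj(0)]
      = (1/20)[(4) + (-4) + (-3 - sqrt(5)) + (3 - sqrt(5)) + (-3 + sqrt(5)) + (sqrt(5) + 3) + (0) + (0)] = 0/20 = 0
  <chi_5*chi_4, chi_6> = (1/20)[1*(2)*conj(2) + 1*(2)*conj(2) + 2*(-sqrt(5)/2 - 1/2)*conj(-1/2 + sqrt(5)/2) + 2*(-1/2 + sqrt(5)/2)*conj(-sqrt(5)/2 - 1/2) + 2*(-1/2 + sqrt(5)/2)*conj(-sqrt(5)/2 - 1/2) + 2*(-sqrt(5)/2 - 1/2)*conj(-1/2 + sqrt(5)/2) + 5*(0)*conj(0) + 5*(0)*conj(0)]
      = (1/20)[(4) + (4) + (-2) + (-2) + (-2) + (-2) + (0) + (0)] = 0/20 = 0
  <chi_5*chi_4, chi_7> = (1/20)[1*(2)*conj(2) + 1*(2)*conj(-2) + 2*(-sqrt(5)/2 - 1/2)*conj(1/2 - sqrt(5)/2) + 2*(-1/2 + sqrt(5)/2)*conj(-sqrt(5)/2 - 1/2) + 2*(-1/2 + sqrt(5)/2)*conj(1/2 + sqrt(5)/2) + 2*(-sqrt(5)/2 - 1/2)*conj(-1/2 + sqrt(5)/2) + 5*(0)*conj(0) + 5*(0)*conj(0)]
      = (1/20)[(4) + (-4) + (2) + (-2) + (2) + (-2) + (0) + (0)] = 0/20 = 0
  <chi_5*chi_4, chi_8> = (1/20)[1*(2)*conj(2) + 1*(2)*conj(2) + 2*(-sqrt(5)/2 - 1/2)*conj(-sqrt(5)/2 - 1/2) + 2*(-1/2 + sqrt(5)/2)*conj(-1/2 + sqrt(5)/2) + 2*(-1/2 + sqrt(5)/2)*conj(-1/2 + sqrt(5)/2) + 2*(-sqrt(5)/2 - 1/2)*conj(-sqrt(5)/2 - 1/2) + 5*(0)*conj(0) + 5*(0)*conj(0)]
      = (1/20)[(4) + (4) + (sqrt(5) + 3) + (3 - sqrt(5)) + (3 - sqrt(5)) + (sqrt(5) + 3) + (0) + (0)] = 20/20 = 1
Hence the multiplicities are chi_8: 1. Dimension check: dim(chi_5)*dim(chi_4) = 2*1 = 2 and sum (mult * dim) = 1*2 = 2.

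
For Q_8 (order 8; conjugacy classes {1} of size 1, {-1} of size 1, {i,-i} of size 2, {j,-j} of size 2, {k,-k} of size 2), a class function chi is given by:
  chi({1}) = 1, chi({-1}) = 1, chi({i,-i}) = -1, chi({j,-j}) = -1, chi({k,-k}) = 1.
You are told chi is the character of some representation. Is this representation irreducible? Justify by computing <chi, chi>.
Irreducible: <chi, chi> = 1.

Derivation: <chi, chi> = (1/|G|) sum_C |C| * |chi(C)|^2 = (1/8)[1*|1|^2 + 1*|1|^2 + 2*|-1|^2 + 2*|-1|^2 + 2*|1|^2]
  = (1/8)[(1) + (1) + (2) + (2) + (2)] = 8/8 = 1.
A character is irreducible iff <chi, chi> = 1, so this representation is irreducible.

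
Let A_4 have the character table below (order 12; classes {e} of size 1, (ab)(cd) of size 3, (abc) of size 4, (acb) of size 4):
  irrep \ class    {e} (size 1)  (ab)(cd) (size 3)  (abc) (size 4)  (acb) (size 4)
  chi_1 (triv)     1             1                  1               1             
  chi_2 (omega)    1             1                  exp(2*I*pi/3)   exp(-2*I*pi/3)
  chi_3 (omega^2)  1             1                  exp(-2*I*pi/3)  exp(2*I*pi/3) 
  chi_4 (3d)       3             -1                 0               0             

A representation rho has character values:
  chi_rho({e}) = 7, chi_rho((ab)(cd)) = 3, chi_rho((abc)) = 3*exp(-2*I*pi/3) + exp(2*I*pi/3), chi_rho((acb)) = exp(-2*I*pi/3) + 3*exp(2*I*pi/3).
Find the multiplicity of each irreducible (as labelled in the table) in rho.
Multiplicities: chi_1: 0, chi_2: 1, chi_3: 3, chi_4: 1.

Justification: Use <chi_rho, chi> = (1/|G|) sum_C |C| * chi_rho(C) * conj(chi(C)) with |G| = 12 for each irreducible chi in the table:
  <chi_rho, chi_1> = (1/12)[1*(7)*conj(1) + 3*(3)*conj(1) + 4*(3*exp(-2*I*pi/3) + exp(2*I*pi/3))*conj(1) + 4*(exp(-2*I*pi/3) + 3*exp(2*I*pi/3))*conj(1)]
      = (1/12)[(7) + (9) + (12*exp(-2*I*pi/3) + 4*exp(2*I*pi/3)) + (4*exp(-2*I*pi/3) + 12*exp(2*I*pi/3))] = 0/12 = 0
  <chi_rho, chi_2> = (1/12)[1*(7)*conj(1) + 3*(3)*conj(1) + 4*(3*exp(-2*I*pi/3) + exp(2*I*pi/3))*conj(exp(2*I*pi/3)) + 4*(exp(-2*I*pi/3) + 3*exp(2*I*pi/3))*conj(exp(-2*I*pi/3))]
      = (1/12)[(7) + (9) + (4 + 12*exp(2*I*pi/3)) + (4 + 12*exp(-2*I*pi/3))] = 12/12 = 1
  <chi_rho, chi_3> = (1/12)[1*(7)*conj(1) + 3*(3)*conj(1) + 4*(3*exp(-2*I*pi/3) + exp(2*I*pi/3))*conj(exp(-2*I*pi/3)) + 4*(exp(-2*I*pi/3) + 3*exp(2*I*pi/3))*conj(exp(2*I*pi/3))]
      = (1/12)[(7) + (9) + (12 + 4*exp(-2*I*pi/3)) + (12 + 4*exp(2*I*pi/3))] = 36/12 = 3
  <chi_rho, chi_4> = (1/12)[1*(7)*conj(3) + 3*(3)*conj(-1) + 4*(3*exp(-2*I*pi/3) + exp(2*I*pi/3))*conj(0) + 4*(exp(-2*I*pi/3) + 3*exp(2*I*pi/3))*conj(0)]
      = (1/12)[(21) + (-9) + (0) + (0)] = 12/12 = 1
(Exp terms are combined using exp(i*s)*conj(exp(i*t)) = exp(i*(s-t)), and sums of them are collapsed using the identity that for every m > 1 the m distinct m-th roots of unity sum to 0, e.g. 1 + exp(2*I*pi/3) + exp(-2*I*pi/3) = 0.)
Dimension check: dim(rho) = sum (mult * dim) = 0*1 + 1*1 + 3*1 + 1*3 = 7 = chi_rho(e) = 7.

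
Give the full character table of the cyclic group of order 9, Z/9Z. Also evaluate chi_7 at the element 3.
Character table of Z/9Z (irreps indexed chi_0,...,chi_8 with chi_k(m) = zeta_9^(k*m), zeta_9 = exp(2*pi*i/9)):
  irrep \ class  {0} (size 1)  {1} (size 1)    {2} (size 1)    {3} (size 1)    {4} (size 1)    {5} (size 1)    {6} (size 1)    {7} (size 1)    {8} (size 1)  
  chi_0          1             1               1               1               1               1               1               1               1             
  chi_1          1             exp(2*I*pi/9)   exp(4*I*pi/9)   exp(2*I*pi/3)   exp(8*I*pi/9)   exp(-8*I*pi/9)  exp(-2*I*pi/3)  exp(-4*I*pi/9)  exp(-2*I*pi/9)
  chi_2          1             exp(4*I*pi/9)   exp(8*I*pi/9)   exp(-2*I*pi/3)  exp(-2*I*pi/9)  exp(2*I*pi/9)   exp(2*I*pi/3)   exp(-8*I*pi/9)  exp(-4*I*pi/9)
  chi_3          1             exp(2*I*pi/3)   exp(-2*I*pi/3)  1               exp(2*I*pi/3)   exp(-2*I*pi/3)  1               exp(2*I*pi/3)   exp(-2*I*pi/3)
  chi_4          1             exp(8*I*pi/9)   exp(-2*I*pi/9)  exp(2*I*pi/3)   exp(-4*I*pi/9)  exp(4*I*pi/9)   exp(-2*I*pi/3)  exp(2*I*pi/9)   exp(-8*I*pi/9)
  chi_5          1             exp(-8*I*pi/9)  exp(2*I*pi/9)   exp(-2*I*pi/3)  exp(4*I*pi/9)   exp(-4*I*pi/9)  exp(2*I*pi/3)   exp(-2*I*pi/9)  exp(8*I*pi/9) 
  chi_6          1             exp(-2*I*pi/3)  exp(2*I*pi/3)   1               exp(-2*I*pi/3)  exp(2*I*pi/3)   1               exp(-2*I*pi/3)  exp(2*I*pi/3) 
  chi_7          1             exp(-4*I*pi/9)  exp(-8*I*pi/9)  exp(2*I*pi/3)   exp(2*I*pi/9)   exp(-2*I*pi/9)  exp(-2*I*pi/3)  exp(8*I*pi/9)   exp(4*I*pi/9) 
  chi_8          1             exp(-2*I*pi/9)  exp(-4*I*pi/9)  exp(-2*I*pi/3)  exp(-8*I*pi/9)  exp(8*I*pi/9)   exp(2*I*pi/3)   exp(4*I*pi/9)   exp(2*I*pi/9) 

Spot check: chi_7(3) = zeta_9^(7*3) = zeta_9^21 = exp(2*I*pi/3).

Justification: Z/9Z is abelian, so all 9 irreducible complex representations are 1-dimensional. They are given by chi_k(m) = zeta_9^(k*m) for k = 0,...,8. Row orthogonality: sum_m chi_k(m) conj(chi_l(m)) = 9 * [k = l].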